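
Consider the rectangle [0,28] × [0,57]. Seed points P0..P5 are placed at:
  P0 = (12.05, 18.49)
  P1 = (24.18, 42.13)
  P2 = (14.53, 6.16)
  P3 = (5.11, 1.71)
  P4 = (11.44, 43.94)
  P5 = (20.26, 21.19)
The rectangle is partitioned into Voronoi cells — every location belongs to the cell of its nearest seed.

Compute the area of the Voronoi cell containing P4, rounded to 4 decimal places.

1. box [0,28]×[0,57]: [(0, 0) (28, 0) (28, 57) (0, 57)]
2. ⊥bis P4·P0 via (11.745,31.215): [(0, 30.9335) (28, 31.6046) (28, 57) (0, 57)]  |A|=720.4666
3. ⊥bis P4·P1 via (17.81,43.035): [(0, 30.9335) (16.1457, 31.3205) (19.794, 57) (0, 57)]  |A|=464.5816
4. ⊥bis P4·P2 via (12.985,25.05): [(0, 30.9335) (16.1457, 31.3205) (19.794, 57) (0, 57)]  |A|=464.5816
5. ⊥bis P4·P3 via (8.275,22.825): [(0, 30.9335) (16.1457, 31.3205) (19.794, 57) (0, 57)]  |A|=464.5816
6. ⊥bis P4·P5 via (15.85,32.565): [(0, 30.9335) (12.4089, 31.2309) (16.35, 32.7589) (19.794, 57) (0, 57)]  |A|=461.9033
7. canonical 5-gon: [(0, 30.9335) (12.4089, 31.2309) (16.35, 32.7589) (19.794, 57) (0, 57)]
8. shoelace: 461.9033

Area of P4's cell: 461.9033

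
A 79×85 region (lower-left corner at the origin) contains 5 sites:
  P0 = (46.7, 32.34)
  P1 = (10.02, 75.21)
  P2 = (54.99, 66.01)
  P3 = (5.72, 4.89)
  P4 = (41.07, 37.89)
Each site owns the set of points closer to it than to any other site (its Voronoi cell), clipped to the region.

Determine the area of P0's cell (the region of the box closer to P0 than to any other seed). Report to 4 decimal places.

1. box [0,79]×[0,85]: [(0, 0) (79, 0) (79, 85) (0, 85)]
2. ⊥bis P0·P1 via (28.36,53.775): [(0, 29.5099) (0, 0) (79, 0) (79, 85) (64.8544, 85)]  |A|=4915.6106
3. ⊥bis P0·P2 via (50.845,49.175): [(29.2096, 54.5019) (0, 29.5099) (0, 0) (79, 0) (79, 42.2429)]  |A|=3635.4568
4. ⊥bis P0·P3 via (26.21,18.615): [(29.2096, 54.5019) (12.0221, 39.7961) (38.6791, 0) (79, 0) (79, 42.2429)]  |A|=2688.4339
5. ⊥bis P0·P4 via (43.885,35.115): [(56.3975, 47.8079) (26.7802, 17.7637) (38.6791, 0) (79, 0) (79, 42.2429)]  |A|=1883.0276
6. canonical 5-gon: [(56.3975, 47.8079) (26.7802, 17.7637) (38.6791, 0) (79, 0) (79, 42.2429)]
7. shoelace: 1883.0276

Area of P0's cell: 1883.0276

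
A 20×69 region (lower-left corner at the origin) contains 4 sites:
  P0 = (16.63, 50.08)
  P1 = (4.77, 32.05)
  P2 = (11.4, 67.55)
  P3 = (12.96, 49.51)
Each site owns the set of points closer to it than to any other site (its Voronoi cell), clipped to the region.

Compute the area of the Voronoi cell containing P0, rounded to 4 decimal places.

1. box [0,20]×[0,69]: [(0, 0) (20, 0) (20, 69) (0, 69)]
2. ⊥bis P0·P1 via (10.7,41.065): [(0, 48.1034) (20, 34.9475) (20, 69) (0, 69)]  |A|=549.4909
3. ⊥bis P0·P2 via (14.015,58.815): [(0, 54.6193) (0, 48.1034) (20, 34.9475) (20, 60.6067)]  |A|=321.7515
4. ⊥bis P0·P3 via (14.795,49.795): [(13.4217, 58.6374) (16.7711, 37.0715) (20, 34.9475) (20, 60.6067)]  |A|=115.6571
5. canonical 4-gon: [(13.4217, 58.6374) (16.7711, 37.0715) (20, 34.9475) (20, 60.6067)]
6. shoelace: 115.6571

Area of P0's cell: 115.6571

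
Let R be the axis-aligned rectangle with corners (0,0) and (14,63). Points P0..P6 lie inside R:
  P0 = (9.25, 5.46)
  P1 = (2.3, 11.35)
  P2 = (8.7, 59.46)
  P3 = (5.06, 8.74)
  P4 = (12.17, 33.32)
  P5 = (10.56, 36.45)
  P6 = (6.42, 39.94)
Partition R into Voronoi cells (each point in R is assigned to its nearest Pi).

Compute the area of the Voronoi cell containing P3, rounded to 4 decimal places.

Area of P3's cell: 90.7047

1. box [0,14]×[0,63]: [(0, 0) (14, 0) (14, 63) (0, 63)]
2. ⊥bis P3·P0 via (7.155,7.1): [(0, 0) (1.597, 0) (14, 15.8441) (14, 63) (0, 63)]  |A|=783.743
3. ⊥bis P3·P1 via (3.68,10.045): [(0, 6.1535) (0, 0) (1.597, 0) (14, 15.8441) (14, 20.9581)]  |A|=91.5243
4. ⊥bis P3·P2 via (6.88,34.1): [(0, 6.1535) (0, 0) (1.597, 0) (14, 15.8441) (14, 20.9581)]  |A|=91.5243
5. ⊥bis P3·P4 via (8.615,21.03): [(12.8968, 19.7915) (0, 6.1535) (0, 0) (1.597, 0) (14, 15.8441) (14, 19.4723)]  |A|=90.7047
6. ⊥bis P3·P5 via (7.81,22.595): [(12.8968, 19.7915) (0, 6.1535) (0, 0) (1.597, 0) (14, 15.8441) (14, 19.4723)]  |A|=90.7047
7. ⊥bis P3·P6 via (5.74,24.34): [(12.8968, 19.7915) (0, 6.1535) (0, 0) (1.597, 0) (14, 15.8441) (14, 19.4723)]  |A|=90.7047
8. canonical 6-gon: [(12.8968, 19.7915) (0, 6.1535) (0, 0) (1.597, 0) (14, 15.8441) (14, 19.4723)]
9. shoelace: 90.7047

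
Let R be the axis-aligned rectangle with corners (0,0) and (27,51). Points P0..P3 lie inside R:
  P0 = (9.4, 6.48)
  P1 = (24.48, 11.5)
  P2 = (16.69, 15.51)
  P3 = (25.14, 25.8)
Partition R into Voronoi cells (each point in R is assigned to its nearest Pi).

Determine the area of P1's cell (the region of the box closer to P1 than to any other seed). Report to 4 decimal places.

1. box [0,27]×[0,51]: [(0, 0) (27, 0) (27, 51) (0, 51)]
2. ⊥bis P1·P0 via (16.94,8.99): [(19.9327, 0) (27, 0) (27, 51) (2.9552, 51)]  |A|=793.3578
3. ⊥bis P1·P2 via (20.585,13.505): [(17.4587, 7.4318) (19.9327, 0) (27, 0) (27, 25.9671)]  |A|=150.1407
4. ⊥bis P1·P3 via (24.81,18.65): [(23.27, 18.7211) (17.4587, 7.4318) (19.9327, 0) (27, 0) (27, 18.5489)]  |A|=136.306
5. canonical 5-gon: [(23.27, 18.7211) (17.4587, 7.4318) (19.9327, 0) (27, 0) (27, 18.5489)]
6. shoelace: 136.306

Area of P1's cell: 136.3060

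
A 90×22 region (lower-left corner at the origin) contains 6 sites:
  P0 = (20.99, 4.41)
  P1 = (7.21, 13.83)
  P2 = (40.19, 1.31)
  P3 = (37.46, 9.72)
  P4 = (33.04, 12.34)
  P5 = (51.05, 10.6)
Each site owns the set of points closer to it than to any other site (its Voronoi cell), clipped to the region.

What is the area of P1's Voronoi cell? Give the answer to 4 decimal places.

Area of P1's cell: 334.3737

1. box [0,90]×[0,22]: [(0, 0) (90, 0) (90, 22) (0, 22)]
2. ⊥bis P1·P0 via (14.1,9.12): [(0, 0) (7.8656, 0) (22.9048, 22) (0, 22)]  |A|=338.4737
3. ⊥bis P1·P2 via (23.7,7.57): [(0, 0) (7.8656, 0) (22.9048, 22) (0, 22)]  |A|=338.4737
4. ⊥bis P1·P3 via (22.335,11.775): [(0, 0) (7.8656, 0) (22.9048, 22) (0, 22)]  |A|=338.4737
5. ⊥bis P1·P4 via (20.125,13.085): [(0, 0) (7.8656, 0) (20.4305, 18.3805) (20.6393, 22) (0, 22)]  |A|=334.3737
6. ⊥bis P1·P5 via (29.13,12.215): [(0, 0) (7.8656, 0) (20.4305, 18.3805) (20.6393, 22) (0, 22)]  |A|=334.3737
7. canonical 5-gon: [(0, 0) (7.8656, 0) (20.4305, 18.3805) (20.6393, 22) (0, 22)]
8. shoelace: 334.3737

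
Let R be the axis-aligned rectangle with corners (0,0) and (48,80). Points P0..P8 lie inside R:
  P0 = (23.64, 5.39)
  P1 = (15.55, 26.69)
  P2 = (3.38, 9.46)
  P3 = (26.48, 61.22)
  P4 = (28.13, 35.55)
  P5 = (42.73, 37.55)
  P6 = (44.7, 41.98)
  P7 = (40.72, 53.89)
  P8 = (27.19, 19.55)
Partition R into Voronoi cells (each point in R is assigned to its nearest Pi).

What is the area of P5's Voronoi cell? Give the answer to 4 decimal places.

Area of P5's cell: 223.4413

1. box [0,48]×[0,80]: [(0, 0) (48, 0) (48, 80) (0, 80)]
2. ⊥bis P5·P0 via (33.185,21.47): [(0, 41.1684) (48, 12.6759) (48, 80) (0, 80)]  |A|=2547.736
3. ⊥bis P5·P1 via (29.14,32.12): [(33.4607, 21.3064) (48, 12.6759) (48, 80) (10.0091, 80)]  |A|=1604.3343
4. ⊥bis P5·P2 via (23.055,23.505): [(33.4607, 21.3064) (48, 12.6759) (48, 80) (10.0091, 80)]  |A|=1604.3343
5. ⊥bis P5·P3 via (34.605,49.385): [(24.903, 42.7243) (33.4607, 21.3064) (48, 12.6759) (48, 58.581)]  |A|=648.9086
6. ⊥bis P5·P4 via (35.43,36.55): [(33.752, 48.7994) (37.8773, 18.6847) (48, 12.6759) (48, 58.581)]  |A|=467.0548
7. ⊥bis P5·P6 via (43.715,39.765): [(34.4236, 43.8968) (37.8773, 18.6847) (48, 12.6759) (48, 37.8595)]  |A|=288.1827
8. ⊥bis P5·P7 via (41.725,45.72): [(34.4236, 43.8968) (37.8773, 18.6847) (48, 12.6759) (48, 37.8595)]  |A|=288.1827
9. ⊥bis P5·P8 via (34.96,28.55): [(34.4236, 43.8968) (36.7359, 27.0168) (48, 17.2921) (48, 37.8595)]  |A|=223.4413
10. canonical 4-gon: [(34.4236, 43.8968) (36.7359, 27.0168) (48, 17.2921) (48, 37.8595)]
11. shoelace: 223.4413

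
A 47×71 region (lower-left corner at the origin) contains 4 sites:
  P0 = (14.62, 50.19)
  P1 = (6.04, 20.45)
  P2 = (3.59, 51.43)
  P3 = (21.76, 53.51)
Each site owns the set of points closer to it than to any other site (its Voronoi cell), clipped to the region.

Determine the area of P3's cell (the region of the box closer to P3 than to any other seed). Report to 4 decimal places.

1. box [0,47]×[0,71]: [(0, 0) (47, 0) (47, 71) (0, 71)]
2. ⊥bis P3·P0 via (18.19,51.85): [(42.2995, 0) (47, 0) (47, 71) (9.2855, 71)]  |A|=1505.731
3. ⊥bis P3·P1 via (13.9,36.98): [(28.2848, 30.14) (47, 21.241) (47, 71) (9.2855, 71)]  |A|=1236.1305
4. ⊥bis P3·P2 via (12.675,52.47): [(10.968, 67.3817) (28.2848, 30.14) (47, 21.241) (47, 71) (10.5538, 71)]  |A|=1233.836
5. canonical 5-gon: [(10.968, 67.3817) (28.2848, 30.14) (47, 21.241) (47, 71) (10.5538, 71)]
6. shoelace: 1233.836

Area of P3's cell: 1233.8360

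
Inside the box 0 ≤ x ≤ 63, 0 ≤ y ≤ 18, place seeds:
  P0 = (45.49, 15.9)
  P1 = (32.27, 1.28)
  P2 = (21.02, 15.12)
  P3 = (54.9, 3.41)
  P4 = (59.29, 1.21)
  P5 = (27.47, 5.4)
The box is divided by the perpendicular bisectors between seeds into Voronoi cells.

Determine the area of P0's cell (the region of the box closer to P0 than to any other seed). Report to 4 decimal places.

1. box [0,63]×[0,18]: [(0, 0) (63, 0) (63, 18) (0, 18)]
2. ⊥bis P0·P1 via (38.88,8.59): [(48.3797, 0) (63, 0) (63, 18) (28.4735, 18)]  |A|=442.3215
3. ⊥bis P0·P2 via (33.255,15.51): [(33.3152, 13.6219) (48.3797, 0) (63, 0) (63, 18) (33.1756, 18)]  |A|=432.0284
4. ⊥bis P0·P3 via (50.195,9.655): [(33.3152, 13.6219) (43.3802, 4.5207) (61.2714, 18) (33.1756, 18)]  |A|=210.7531
5. ⊥bis P0·P4 via (52.39,8.555): [(33.3152, 13.6219) (43.3802, 4.5207) (61.2714, 18) (33.1756, 18)]  |A|=210.7531
6. ⊥bis P0·P5 via (36.48,10.65): [(33.2322, 16.2238) (36.3443, 10.8829) (43.3802, 4.5207) (61.2714, 18) (33.1756, 18)]  |A|=206.926
7. canonical 5-gon: [(33.2322, 16.2238) (36.3443, 10.8829) (43.3802, 4.5207) (61.2714, 18) (33.1756, 18)]
8. shoelace: 206.926

Area of P0's cell: 206.9260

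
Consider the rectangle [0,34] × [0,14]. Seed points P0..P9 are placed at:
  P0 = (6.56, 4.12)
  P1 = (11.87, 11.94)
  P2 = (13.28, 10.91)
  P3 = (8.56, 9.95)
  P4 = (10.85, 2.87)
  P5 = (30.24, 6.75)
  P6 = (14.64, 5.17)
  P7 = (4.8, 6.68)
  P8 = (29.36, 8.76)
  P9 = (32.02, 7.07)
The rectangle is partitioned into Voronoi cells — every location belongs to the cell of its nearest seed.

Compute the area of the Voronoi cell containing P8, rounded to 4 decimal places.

1. box [0,34]×[0,14]: [(0, 0) (34, 0) (34, 14) (0, 14)]
2. ⊥bis P8·P0 via (17.96,6.44): [(19.2706, 0) (34, 0) (34, 14) (16.4215, 14)]  |A|=226.1555
3. ⊥bis P8·P1 via (20.615,10.35): [(18.9868, 1.3947) (19.2706, 0) (34, 0) (34, 14) (21.2786, 14)]  |A|=195.5425
4. ⊥bis P8·P2 via (21.32,9.835): [(20.005, 0) (34, 0) (34, 14) (21.8769, 14)]  |A|=182.8268
5. ⊥bis P8·P3 via (18.96,9.355): [(20.005, 0) (34, 0) (34, 14) (21.8769, 14)]  |A|=182.8268
6. ⊥bis P8·P4 via (20.105,5.815): [(20.582, 4.3158) (21.9554, 0) (34, 0) (34, 14) (21.8769, 14)]  |A|=178.6181
7. ⊥bis P8·P5 via (29.8,7.755): [(20.582, 4.3158) (20.7487, 3.7922) (34, 9.5938) (34, 14) (21.8769, 14)]  |A|=92.2147
8. ⊥bis P8·P6 via (22,6.965): [(21.3129, 9.7822) (22.5784, 4.5933) (34, 9.5938) (34, 14) (21.8769, 14)]  |A|=86.3139
9. ⊥bis P8·P7 via (17.08,7.72): [(21.3129, 9.7822) (22.5784, 4.5933) (34, 9.5938) (34, 14) (21.8769, 14)]  |A|=86.3139
10. ⊥bis P8·P9 via (30.69,7.915): [(21.3129, 9.7822) (22.5784, 4.5933) (30.8921, 8.2331) (34, 13.1248) (34, 14) (21.8769, 14)]  |A|=80.827
11. canonical 6-gon: [(21.3129, 9.7822) (22.5784, 4.5933) (30.8921, 8.2331) (34, 13.1248) (34, 14) (21.8769, 14)]
12. shoelace: 80.827

Area of P8's cell: 80.8270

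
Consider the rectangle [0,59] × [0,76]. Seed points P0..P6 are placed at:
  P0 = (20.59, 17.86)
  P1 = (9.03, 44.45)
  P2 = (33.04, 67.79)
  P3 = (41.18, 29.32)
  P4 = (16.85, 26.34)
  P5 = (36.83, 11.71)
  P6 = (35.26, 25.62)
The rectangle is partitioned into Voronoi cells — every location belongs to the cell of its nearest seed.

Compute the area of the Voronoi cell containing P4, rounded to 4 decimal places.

Area of P4's cell: 417.3134

1. box [0,59]×[0,76]: [(0, 0) (59, 0) (59, 76) (0, 76)]
2. ⊥bis P4·P0 via (18.72,22.1): [(0, 13.8438) (59, 39.865) (59, 76) (0, 76)]  |A|=2899.5912
3. ⊥bis P4·P1 via (12.94,35.395): [(0, 29.8074) (0, 13.8438) (59, 39.865) (59, 55.284)]  |A|=925.7876
4. ⊥bis P4·P2 via (24.945,47.065): [(32.8319, 43.9844) (0, 29.8074) (0, 13.8438) (51.6631, 36.6291)]  |A|=666.5952
5. ⊥bis P4·P3 via (29.015,27.83): [(27.3275, 41.6076) (0, 29.8074) (0, 13.8438) (29.1532, 26.7014)]  |A|=447.142
6. ⊥bis P4·P5 via (26.84,19.025): [(27.3275, 41.6076) (0, 29.8074) (0, 13.8438) (29.1532, 26.7014)]  |A|=447.142
7. ⊥bis P4·P6 via (26.055,25.98): [(26.6548, 41.3171) (0, 29.8074) (0, 13.8438) (26.0293, 25.3237)]  |A|=417.3134
8. canonical 4-gon: [(26.6548, 41.3171) (0, 29.8074) (0, 13.8438) (26.0293, 25.3237)]
9. shoelace: 417.3134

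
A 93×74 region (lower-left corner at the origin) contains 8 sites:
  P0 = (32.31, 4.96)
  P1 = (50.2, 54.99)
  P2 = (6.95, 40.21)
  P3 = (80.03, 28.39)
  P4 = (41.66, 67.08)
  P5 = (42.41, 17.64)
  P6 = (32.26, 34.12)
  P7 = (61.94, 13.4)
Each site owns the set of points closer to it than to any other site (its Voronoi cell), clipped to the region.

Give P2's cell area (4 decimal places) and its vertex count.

Area of P2's cell: 1083.3041 (5 vertices)

1. box [0,93]×[0,74]: [(0, 0) (93, 0) (93, 74) (0, 74)]
2. ⊥bis P2·P0 via (19.63,22.585): [(0, 8.4625) (91.096, 74) (0, 74)]  |A|=2985.1016
3. ⊥bis P2·P1 via (28.575,47.6): [(0, 8.4625) (33.6713, 32.6868) (19.5532, 74) (0, 74)]  |A|=1507.2703
4. ⊥bis P2·P3 via (43.49,34.3): [(0, 8.4625) (33.6713, 32.6868) (19.5532, 74) (0, 74)]  |A|=1507.2703
5. ⊥bis P2·P4 via (24.305,53.645): [(0, 8.4625) (33.6713, 32.6868) (28.2513, 48.5473) (8.5476, 74) (0, 74)]  |A|=1367.2092
6. ⊥bis P2·P5 via (24.68,28.925): [(0, 8.4625) (21.5017, 23.9316) (31.3668, 39.4306) (28.2513, 48.5473) (8.5476, 74) (0, 74)]  |A|=1316.0856
7. ⊥bis P2·P6 via (19.605,37.165): [(0, 8.4625) (15.3572, 19.511) (23.7446, 54.369) (8.5476, 74) (0, 74)]  |A|=1083.3041
8. ⊥bis P2·P7 via (34.445,26.805): [(0, 8.4625) (15.3572, 19.511) (23.7446, 54.369) (8.5476, 74) (0, 74)]  |A|=1083.3041
9. canonical 5-gon: [(0, 8.4625) (15.3572, 19.511) (23.7446, 54.369) (8.5476, 74) (0, 74)]
10. shoelace: 1083.3041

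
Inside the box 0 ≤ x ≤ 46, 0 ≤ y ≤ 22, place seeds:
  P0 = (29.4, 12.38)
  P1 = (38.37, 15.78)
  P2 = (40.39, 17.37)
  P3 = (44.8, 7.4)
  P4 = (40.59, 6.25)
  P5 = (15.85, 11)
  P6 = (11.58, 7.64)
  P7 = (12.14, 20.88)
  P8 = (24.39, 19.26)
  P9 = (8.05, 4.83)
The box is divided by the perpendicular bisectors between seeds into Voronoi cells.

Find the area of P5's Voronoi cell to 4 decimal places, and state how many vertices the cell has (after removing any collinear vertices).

1. box [0,46]×[0,22]: [(0, 0) (46, 0) (46, 22) (0, 22)]
2. ⊥bis P5·P0 via (22.625,11.69): [(0, 0) (23.8156, 0) (21.575, 22) (0, 22)]  |A|=499.296
3. ⊥bis P5·P1 via (27.11,13.39): [(0, 0) (23.8156, 0) (21.575, 22) (0, 22)]  |A|=499.296
4. ⊥bis P5·P2 via (28.12,14.185): [(0, 0) (23.8156, 0) (21.575, 22) (0, 22)]  |A|=499.296
5. ⊥bis P5·P3 via (30.325,9.2): [(0, 0) (23.8156, 0) (21.575, 22) (0, 22)]  |A|=499.296
6. ⊥bis P5·P4 via (28.22,8.625): [(0, 0) (23.8156, 0) (21.575, 22) (0, 22)]  |A|=499.296
7. ⊥bis P5·P6 via (13.715,9.32): [(21.0488, 0) (23.8156, 0) (21.575, 22) (3.7373, 22)]  |A|=226.6493
8. ⊥bis P5·P7 via (13.995,15.94): [(9.7578, 14.3489) (21.0488, 0) (23.8156, 0) (21.8902, 18.9047)]  |A|=138.9157
9. ⊥bis P5·P8 via (20.12,15.13): [(17.9134, 17.4114) (9.7578, 14.3489) (21.0488, 0) (23.8156, 0) (22.5282, 12.6401)]  |A|=125.9828
10. ⊥bis P5·P9 via (11.95,7.915): [(17.9134, 17.4114) (9.7578, 14.3489) (21.0488, 0) (23.8156, 0) (22.5282, 12.6401)]  |A|=125.9828
11. canonical 5-gon: [(17.9134, 17.4114) (9.7578, 14.3489) (21.0488, 0) (23.8156, 0) (22.5282, 12.6401)]
12. shoelace: 125.9828

Area of P5's cell: 125.9828 (5 vertices)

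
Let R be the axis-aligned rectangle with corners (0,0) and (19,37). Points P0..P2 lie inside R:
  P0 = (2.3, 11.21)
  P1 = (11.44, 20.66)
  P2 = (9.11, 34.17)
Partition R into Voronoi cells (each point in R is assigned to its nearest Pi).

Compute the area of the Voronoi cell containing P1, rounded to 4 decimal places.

Area of P1's cell: 263.9112

1. box [0,19]×[0,37]: [(0, 0) (19, 0) (19, 37) (0, 37)]
2. ⊥bis P1·P0 via (6.87,15.935): [(0, 22.5796) (19, 4.2029) (19, 37) (0, 37)]  |A|=448.5658
3. ⊥bis P1·P2 via (10.275,27.415): [(0, 25.6429) (0, 22.5796) (19, 4.2029) (19, 28.9198)]  |A|=263.9112
4. canonical 4-gon: [(0, 25.6429) (0, 22.5796) (19, 4.2029) (19, 28.9198)]
5. shoelace: 263.9112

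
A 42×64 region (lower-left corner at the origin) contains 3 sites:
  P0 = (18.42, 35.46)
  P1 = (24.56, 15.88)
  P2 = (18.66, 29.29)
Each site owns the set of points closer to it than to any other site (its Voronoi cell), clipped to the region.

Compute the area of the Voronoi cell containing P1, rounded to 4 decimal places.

1. box [0,42]×[0,64]: [(0, 0) (42, 0) (42, 64) (0, 64)]
2. ⊥bis P1·P0 via (21.49,25.67): [(0, 18.9311) (0, 0) (42, 0) (42, 32.1016)]  |A|=1071.6864
3. ⊥bis P1·P2 via (21.61,22.585): [(0, 13.0772) (0, 0) (42, 0) (42, 31.556)]  |A|=937.298
4. canonical 4-gon: [(0, 13.0772) (0, 0) (42, 0) (42, 31.556)]
5. shoelace: 937.298

Area of P1's cell: 937.2980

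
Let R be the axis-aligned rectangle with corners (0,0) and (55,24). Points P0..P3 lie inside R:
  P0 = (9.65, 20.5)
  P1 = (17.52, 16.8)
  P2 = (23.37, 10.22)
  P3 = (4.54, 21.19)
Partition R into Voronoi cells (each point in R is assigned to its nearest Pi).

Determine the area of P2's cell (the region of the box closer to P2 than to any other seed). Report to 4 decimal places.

Area of P2's cell: 870.0823

1. box [0,55]×[0,24]: [(0, 0) (55, 0) (55, 24) (0, 24)]
2. ⊥bis P2·P0 via (16.51,15.36): [(5.0012, 0) (55, 0) (55, 24) (22.9837, 24)]  |A|=984.1812
3. ⊥bis P2·P1 via (20.445,13.51): [(5.2491, 0) (55, 0) (55, 24) (32.244, 24)]  |A|=870.0823
4. ⊥bis P2·P3 via (13.955,15.705): [(5.2491, 0) (55, 0) (55, 24) (32.244, 24)]  |A|=870.0823
5. canonical 4-gon: [(5.2491, 0) (55, 0) (55, 24) (32.244, 24)]
6. shoelace: 870.0823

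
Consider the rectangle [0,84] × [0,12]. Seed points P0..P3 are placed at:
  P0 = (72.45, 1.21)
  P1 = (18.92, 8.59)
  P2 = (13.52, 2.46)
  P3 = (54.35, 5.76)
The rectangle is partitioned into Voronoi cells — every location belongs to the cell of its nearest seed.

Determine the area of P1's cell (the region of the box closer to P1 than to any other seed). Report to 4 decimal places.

Area of P1's cell: 250.3243

1. box [0,84]×[0,12]: [(0, 0) (84, 0) (84, 12) (0, 12)]
2. ⊥bis P1·P0 via (45.685,4.9): [(0, 0) (45.0095, 0) (46.6639, 12) (0, 12)]  |A|=550.0398
3. ⊥bis P1·P2 via (16.22,5.525): [(22.4919, 0) (45.0095, 0) (46.6639, 12) (8.8697, 12)]  |A|=361.8704
4. ⊥bis P1·P3 via (36.635,7.175): [(22.4919, 0) (36.0619, 0) (37.0204, 12) (8.8697, 12)]  |A|=250.3243
5. canonical 4-gon: [(22.4919, 0) (36.0619, 0) (37.0204, 12) (8.8697, 12)]
6. shoelace: 250.3243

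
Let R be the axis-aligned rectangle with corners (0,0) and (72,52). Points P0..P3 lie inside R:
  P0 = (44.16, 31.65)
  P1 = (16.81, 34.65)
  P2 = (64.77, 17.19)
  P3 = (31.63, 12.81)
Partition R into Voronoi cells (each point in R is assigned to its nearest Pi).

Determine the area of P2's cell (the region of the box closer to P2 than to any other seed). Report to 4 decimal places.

1. box [0,72]×[0,52]: [(0, 0) (72, 0) (72, 52) (0, 52)]
2. ⊥bis P2·P0 via (54.465,24.42): [(37.3319, 0) (72, 0) (72, 49.4128)]  |A|=856.5245
3. ⊥bis P2·P1 via (40.79,25.92): [(37.3319, 0) (72, 0) (72, 49.4128)]  |A|=856.5245
4. ⊥bis P2·P3 via (48.2,15): [(48.1455, 15.4127) (50.1825, 0) (72, 0) (72, 49.4128)]  |A|=757.4934
5. canonical 4-gon: [(48.1455, 15.4127) (50.1825, 0) (72, 0) (72, 49.4128)]
6. shoelace: 757.4934

Area of P2's cell: 757.4934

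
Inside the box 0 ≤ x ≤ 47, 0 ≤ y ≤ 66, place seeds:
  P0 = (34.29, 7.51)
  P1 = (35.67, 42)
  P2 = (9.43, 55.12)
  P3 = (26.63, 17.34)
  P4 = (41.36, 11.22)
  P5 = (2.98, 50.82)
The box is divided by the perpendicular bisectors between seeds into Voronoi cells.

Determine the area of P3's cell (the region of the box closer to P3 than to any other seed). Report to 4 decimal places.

Area of P3's cell: 931.8355

1. box [0,47]×[0,66]: [(0, 0) (47, 0) (47, 66) (0, 66)]
2. ⊥bis P3·P0 via (30.46,12.425): [(0, 0) (14.5151, 0) (47, 25.3137) (47, 66) (0, 66)]  |A|=2690.843
3. ⊥bis P3·P1 via (31.15,29.67): [(0, 41.0891) (0, 0) (14.5151, 0) (45.7309, 24.3248)]  |A|=1116.0615
4. ⊥bis P3·P2 via (18.03,36.23): [(15.9002, 35.2604) (0, 28.0215) (0, 0) (14.5151, 0) (45.7309, 24.3248)]  |A|=1012.1728
5. ⊥bis P3·P4 via (33.995,14.28): [(39.168, 26.7307) (15.9002, 35.2604) (0, 28.0215) (0, 0) (14.5151, 0) (34.5477, 15.6104)]  |A|=970.1238
6. ⊥bis P3·P5 via (14.805,34.08): [(39.168, 26.7307) (16.2793, 35.1214) (0, 23.6219) (0, 0) (14.5151, 0) (34.5477, 15.6104)]  |A|=931.8355
7. canonical 6-gon: [(39.168, 26.7307) (16.2793, 35.1214) (0, 23.6219) (0, 0) (14.5151, 0) (34.5477, 15.6104)]
8. shoelace: 931.8355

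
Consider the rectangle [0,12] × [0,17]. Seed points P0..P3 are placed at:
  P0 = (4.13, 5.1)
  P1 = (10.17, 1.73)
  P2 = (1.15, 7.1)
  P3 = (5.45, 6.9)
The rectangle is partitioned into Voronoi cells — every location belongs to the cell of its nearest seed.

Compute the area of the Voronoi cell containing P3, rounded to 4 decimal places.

Area of P3's cell: 94.8657

1. box [0,12]×[0,17]: [(0, 0) (12, 0) (12, 17) (0, 17)]
2. ⊥bis P3·P0 via (4.79,6): [(0, 9.5127) (12, 0.7127) (12, 17) (0, 17)]  |A|=142.648
3. ⊥bis P3·P1 via (7.81,4.315): [(0, 9.5127) (7.4883, 4.0213) (12, 8.1403) (12, 17) (0, 17)]  |A|=125.8923
4. ⊥bis P3·P2 via (3.3,7): [(3.3042, 7.0896) (7.4883, 4.0213) (12, 8.1403) (12, 17) (3.7651, 17)]  |A|=94.8657
5. canonical 5-gon: [(3.3042, 7.0896) (7.4883, 4.0213) (12, 8.1403) (12, 17) (3.7651, 17)]
6. shoelace: 94.8657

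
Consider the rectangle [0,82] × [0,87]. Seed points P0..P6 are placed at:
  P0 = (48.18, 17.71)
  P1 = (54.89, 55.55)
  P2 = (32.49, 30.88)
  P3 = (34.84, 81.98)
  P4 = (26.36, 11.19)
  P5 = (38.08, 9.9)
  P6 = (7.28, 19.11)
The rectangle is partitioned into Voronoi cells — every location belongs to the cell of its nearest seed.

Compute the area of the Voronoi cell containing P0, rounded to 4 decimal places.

Area of P0's cell: 1272.2905

1. box [0,82]×[0,87]: [(0, 0) (82, 0) (82, 87) (0, 87)]
2. ⊥bis P0·P1 via (51.535,36.63): [(0, 45.7685) (0, 0) (82, 0) (82, 31.2278)]  |A|=3156.8463
3. ⊥bis P0·P2 via (40.335,24.295): [(50.7985, 36.7606) (19.9421, 0) (82, 0) (82, 31.2278)]  |A|=1627.8206
4. ⊥bis P0·P3 via (41.51,49.845): [(50.7985, 36.7606) (19.9421, 0) (82, 0) (82, 31.2278)]  |A|=1627.8206
5. ⊥bis P0·P4 via (37.27,14.45): [(50.7985, 36.7606) (35.9052, 19.0176) (41.5878, 0) (82, 0) (82, 31.2278)]  |A|=1421.9963
6. ⊥bis P0·P5 via (43.13,13.805): [(50.7985, 36.7606) (37.5677, 20.9982) (53.805, 0) (82, 0) (82, 31.2278)]  |A|=1272.2905
7. ⊥bis P0·P6 via (27.73,18.41): [(50.7985, 36.7606) (37.5677, 20.9982) (53.805, 0) (82, 0) (82, 31.2278)]  |A|=1272.2905
8. canonical 5-gon: [(50.7985, 36.7606) (37.5677, 20.9982) (53.805, 0) (82, 0) (82, 31.2278)]
9. shoelace: 1272.2905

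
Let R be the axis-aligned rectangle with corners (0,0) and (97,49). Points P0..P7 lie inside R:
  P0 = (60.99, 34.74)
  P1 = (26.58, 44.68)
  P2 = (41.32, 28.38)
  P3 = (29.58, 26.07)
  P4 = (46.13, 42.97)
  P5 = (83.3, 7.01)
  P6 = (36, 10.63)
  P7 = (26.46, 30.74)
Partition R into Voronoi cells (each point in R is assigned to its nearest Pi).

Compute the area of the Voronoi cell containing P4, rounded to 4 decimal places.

1. box [0,97]×[0,49]: [(0, 0) (97, 0) (97, 49) (0, 49)]
2. ⊥bis P4·P0 via (53.56,38.855): [(0, 0) (32.0407, 0) (59.1787, 49) (0, 49)]  |A|=2234.8747
3. ⊥bis P4·P1 via (36.355,43.825): [(32.6119, 1.0314) (59.1787, 49) (36.8076, 49)]  |A|=536.5534
4. ⊥bis P4·P2 via (43.725,35.675): [(35.8687, 38.2651) (50.5522, 33.4242) (59.1787, 49) (36.8076, 49)]  |A|=255.3094
5. ⊥bis P4·P3 via (37.855,34.52): [(35.8687, 38.2651) (50.5522, 33.4242) (59.1787, 49) (36.8076, 49)]  |A|=255.3094
6. ⊥bis P4·P5 via (64.715,24.99): [(35.8687, 38.2651) (50.5522, 33.4242) (59.1787, 49) (36.8076, 49)]  |A|=255.3094
7. ⊥bis P4·P6 via (41.065,26.8): [(35.8687, 38.2651) (50.5522, 33.4242) (59.1787, 49) (36.8076, 49)]  |A|=255.3094
8. ⊥bis P4·P7 via (36.295,36.855): [(35.8687, 38.2651) (50.5522, 33.4242) (59.1787, 49) (36.8076, 49)]  |A|=255.3094
9. canonical 4-gon: [(35.8687, 38.2651) (50.5522, 33.4242) (59.1787, 49) (36.8076, 49)]
10. shoelace: 255.3094

Area of P4's cell: 255.3094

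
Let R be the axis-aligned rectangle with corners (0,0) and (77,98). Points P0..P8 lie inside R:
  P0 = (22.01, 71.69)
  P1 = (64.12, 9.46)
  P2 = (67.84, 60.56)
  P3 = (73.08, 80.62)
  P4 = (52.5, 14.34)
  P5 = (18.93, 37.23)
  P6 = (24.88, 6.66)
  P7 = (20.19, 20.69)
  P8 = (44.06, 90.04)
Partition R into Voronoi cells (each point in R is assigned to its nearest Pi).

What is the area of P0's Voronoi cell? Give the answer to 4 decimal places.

1. box [0,77]×[0,98]: [(0, 0) (77, 0) (77, 98) (0, 98)]
2. ⊥bis P0·P1 via (43.065,40.575): [(0, 11.4336) (77, 63.5382) (77, 98) (0, 98)]  |A|=4659.5826
3. ⊥bis P0·P2 via (44.925,66.125): [(0, 11.4336) (37.8656, 37.0567) (52.666, 98) (0, 98)]  |A|=3243.765
4. ⊥bis P0·P3 via (47.545,76.155): [(0, 11.4336) (37.8656, 37.0567) (47.4679, 76.5959) (43.7252, 98) (0, 98)]  |A|=3148.0808
5. ⊥bis P0·P4 via (37.255,43.015): [(0, 23.2085) (39.6177, 44.2711) (47.4679, 76.5959) (43.7252, 98) (0, 98)]  |A|=2800.6918
6. ⊥bis P0·P5 via (20.47,54.46): [(0, 56.2896) (41.6327, 52.5685) (47.4679, 76.5959) (43.7252, 98) (0, 98)]  |A|=1968.9225
7. ⊥bis P0·P6 via (23.445,39.175): [(0, 56.2896) (41.6327, 52.5685) (47.4679, 76.5959) (43.7252, 98) (0, 98)]  |A|=1968.9225
8. ⊥bis P0·P7 via (21.1,46.19): [(0, 56.2896) (41.6327, 52.5685) (47.4679, 76.5959) (43.7252, 98) (0, 98)]  |A|=1968.9225
9. ⊥bis P0·P8 via (33.035,80.865): [(0, 56.2896) (41.6327, 52.5685) (45.0101, 66.4753) (18.7753, 98) (0, 98)]  |A|=1530.4099
10. canonical 5-gon: [(0, 56.2896) (41.6327, 52.5685) (45.0101, 66.4753) (18.7753, 98) (0, 98)]
11. shoelace: 1530.4099

Area of P0's cell: 1530.4099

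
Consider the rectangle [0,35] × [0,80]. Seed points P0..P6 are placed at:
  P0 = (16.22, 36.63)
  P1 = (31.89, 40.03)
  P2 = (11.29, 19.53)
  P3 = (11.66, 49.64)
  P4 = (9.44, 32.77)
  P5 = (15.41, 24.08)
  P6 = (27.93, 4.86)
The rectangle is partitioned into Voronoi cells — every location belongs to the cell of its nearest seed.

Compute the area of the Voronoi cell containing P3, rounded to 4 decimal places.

1. box [0,35]×[0,80]: [(0, 0) (35, 0) (35, 80) (0, 80)]
2. ⊥bis P3·P0 via (13.94,43.135): [(0, 38.249) (35, 50.5165) (35, 80) (0, 80)]  |A|=1246.6027
3. ⊥bis P3·P1 via (21.775,44.835): [(0, 38.249) (22.3712, 46.0901) (35, 72.6749) (35, 80) (0, 80)]  |A|=1106.6861
4. ⊥bis P3·P2 via (11.475,34.585): [(0, 38.249) (22.3712, 46.0901) (35, 72.6749) (35, 80) (0, 80)]  |A|=1106.6861
5. ⊥bis P3·P4 via (10.55,41.205): [(0, 42.5933) (9.0113, 41.4075) (22.3712, 46.0901) (35, 72.6749) (35, 80) (0, 80)]  |A|=1087.1123
6. ⊥bis P3·P5 via (13.535,36.86): [(0, 42.5933) (9.0113, 41.4075) (22.3712, 46.0901) (35, 72.6749) (35, 80) (0, 80)]  |A|=1087.1123
7. ⊥bis P3·P6 via (19.795,27.25): [(0, 42.5933) (9.0113, 41.4075) (22.3712, 46.0901) (35, 72.6749) (35, 80) (0, 80)]  |A|=1087.1123
8. canonical 6-gon: [(0, 42.5933) (9.0113, 41.4075) (22.3712, 46.0901) (35, 72.6749) (35, 80) (0, 80)]
9. shoelace: 1087.1123

Area of P3's cell: 1087.1123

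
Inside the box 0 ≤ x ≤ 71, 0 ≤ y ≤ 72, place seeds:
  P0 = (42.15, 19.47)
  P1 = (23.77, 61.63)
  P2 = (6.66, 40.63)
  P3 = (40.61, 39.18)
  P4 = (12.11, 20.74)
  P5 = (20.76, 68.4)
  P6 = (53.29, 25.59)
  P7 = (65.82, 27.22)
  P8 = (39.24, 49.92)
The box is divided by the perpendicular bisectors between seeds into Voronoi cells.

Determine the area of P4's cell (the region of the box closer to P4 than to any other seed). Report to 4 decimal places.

1. box [0,71]×[0,72]: [(0, 0) (71, 0) (71, 72) (0, 72)]
2. ⊥bis P4·P0 via (27.13,20.105): [(0, 0) (26.28, 0) (29.324, 72) (0, 72)]  |A|=2001.7434
3. ⊥bis P4·P1 via (17.94,41.185): [(0, 46.3007) (0, 0) (26.28, 0) (27.9011, 38.3445)]  |A|=1149.7679
4. ⊥bis P4·P2 via (9.385,30.685): [(0, 28.1134) (0, 0) (26.28, 0) (27.7905, 35.7282)]  |A|=860.1128
5. ⊥bis P4·P3 via (26.36,29.96): [(23.4053, 34.5267) (0, 28.1134) (0, 0) (26.28, 0) (27.4739, 28.2385)]  |A|=843.8809
6. ⊥bis P4·P5 via (16.435,44.57): [(23.4053, 34.5267) (0, 28.1134) (0, 0) (26.28, 0) (27.4739, 28.2385)]  |A|=843.8809
7. ⊥bis P4·P6 via (32.7,23.165): [(23.4053, 34.5267) (0, 28.1134) (0, 0) (26.28, 0) (27.4739, 28.2385)]  |A|=843.8809
8. ⊥bis P4·P7 via (38.965,23.98): [(23.4053, 34.5267) (0, 28.1134) (0, 0) (26.28, 0) (27.4739, 28.2385)]  |A|=843.8809
9. ⊥bis P4·P8 via (25.675,35.33): [(23.4053, 34.5267) (0, 28.1134) (0, 0) (26.28, 0) (27.4739, 28.2385)]  |A|=843.8809
10. canonical 5-gon: [(23.4053, 34.5267) (0, 28.1134) (0, 0) (26.28, 0) (27.4739, 28.2385)]
11. shoelace: 843.8809

Area of P4's cell: 843.8809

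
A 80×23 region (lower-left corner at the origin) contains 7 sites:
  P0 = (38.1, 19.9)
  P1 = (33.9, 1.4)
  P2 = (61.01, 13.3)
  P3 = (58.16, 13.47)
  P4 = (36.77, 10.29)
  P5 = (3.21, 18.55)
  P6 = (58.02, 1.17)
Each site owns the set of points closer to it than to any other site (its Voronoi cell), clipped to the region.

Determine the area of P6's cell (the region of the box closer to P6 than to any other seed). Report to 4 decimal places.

Area of P6's cell: 191.0372

1. box [0,80]×[0,23]: [(0, 0) (80, 0) (80, 23) (0, 23)]
2. ⊥bis P6·P0 via (48.06,10.535): [(38.1543, 0) (80, 0) (80, 23) (59.7804, 23)]  |A|=713.7509
3. ⊥bis P6·P1 via (45.96,1.285): [(46.0276, 8.3735) (45.9477, 0) (80, 0) (80, 23) (59.7804, 23)]  |A|=681.122
4. ⊥bis P6·P2 via (59.515,7.235): [(47.6964, 10.1483) (46.0276, 8.3735) (45.9477, 0) (80, 0) (80, 2.1855)]  |A|=215.0014
5. ⊥bis P6·P3 via (58.09,7.32): [(59.2225, 7.3071) (46.0189, 7.4574) (45.9477, 0) (80, 0) (80, 2.1855)]  |A|=196.3543
6. ⊥bis P6·P4 via (47.395,5.73): [(59.2225, 7.3071) (48.1261, 7.4334) (45.9707, 2.4114) (45.9477, 0) (80, 0) (80, 2.1855)]  |A|=191.0372
7. ⊥bis P6·P5 via (30.615,9.86): [(59.2225, 7.3071) (48.1261, 7.4334) (45.9707, 2.4114) (45.9477, 0) (80, 0) (80, 2.1855)]  |A|=191.0372
8. canonical 6-gon: [(59.2225, 7.3071) (48.1261, 7.4334) (45.9707, 2.4114) (45.9477, 0) (80, 0) (80, 2.1855)]
9. shoelace: 191.0372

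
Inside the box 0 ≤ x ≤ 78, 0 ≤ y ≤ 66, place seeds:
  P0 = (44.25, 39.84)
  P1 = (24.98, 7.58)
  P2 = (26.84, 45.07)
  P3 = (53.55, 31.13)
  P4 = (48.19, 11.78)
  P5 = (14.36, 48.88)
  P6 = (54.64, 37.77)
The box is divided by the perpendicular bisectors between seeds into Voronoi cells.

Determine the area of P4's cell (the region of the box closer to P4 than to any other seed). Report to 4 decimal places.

Area of P4's cell: 824.5769

1. box [0,78]×[0,66]: [(0, 0) (78, 0) (78, 66) (0, 66)]
2. ⊥bis P4·P0 via (46.22,25.81): [(0, 19.3201) (0, 0) (78, 0) (78, 30.2723)]  |A|=1934.1048
3. ⊥bis P4·P1 via (36.585,9.68): [(33.9772, 24.091) (38.3367, 0) (78, 0) (78, 30.2723)]  |A|=1144.0997
4. ⊥bis P4·P2 via (37.515,28.425): [(33.9772, 24.091) (38.3367, 0) (78, 0) (78, 30.2723)]  |A|=1144.0997
5. ⊥bis P4·P3 via (50.87,21.455): [(38.8726, 24.7783) (33.9772, 24.091) (38.3367, 0) (78, 0) (78, 13.9399)]  |A|=824.5769
6. ⊥bis P4·P5 via (31.275,30.33): [(38.8726, 24.7783) (33.9772, 24.091) (38.3367, 0) (78, 0) (78, 13.9399)]  |A|=824.5769
7. ⊥bis P4·P6 via (51.415,24.775): [(38.8726, 24.7783) (33.9772, 24.091) (38.3367, 0) (78, 0) (78, 13.9399)]  |A|=824.5769
8. canonical 5-gon: [(38.8726, 24.7783) (33.9772, 24.091) (38.3367, 0) (78, 0) (78, 13.9399)]
9. shoelace: 824.5769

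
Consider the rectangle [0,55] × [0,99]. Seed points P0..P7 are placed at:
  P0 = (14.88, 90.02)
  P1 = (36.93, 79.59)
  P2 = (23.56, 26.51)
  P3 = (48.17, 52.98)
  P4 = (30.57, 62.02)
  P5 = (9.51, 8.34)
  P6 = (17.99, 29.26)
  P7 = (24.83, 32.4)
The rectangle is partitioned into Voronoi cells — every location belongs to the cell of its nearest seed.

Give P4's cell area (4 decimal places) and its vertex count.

Area of P4's cell: 832.8264 (6 vertices)

1. box [0,55]×[0,99]: [(0, 0) (55, 0) (55, 99) (0, 99)]
2. ⊥bis P4·P0 via (22.725,76.02): [(0, 63.2859) (0, 0) (55, 0) (55, 94.1055)]  |A|=4328.2638
3. ⊥bis P4·P1 via (33.75,70.805): [(21.3978, 75.2763) (0, 63.2859) (0, 0) (55, 0) (55, 63.1129)]  |A|=3807.5531
4. ⊥bis P4·P2 via (27.065,44.265): [(21.3978, 75.2763) (0, 63.2859) (0, 49.6079) (55, 38.7504) (55, 63.1129)]  |A|=1377.7012
5. ⊥bis P4·P3 via (39.37,57.5): [(44.2514, 67.0037) (21.3978, 75.2763) (0, 63.2859) (0, 49.6079) (32.065, 43.2779)]  |A|=947.1082
6. ⊥bis P4·P5 via (20.04,35.18): [(44.2514, 67.0037) (21.3978, 75.2763) (0, 63.2859) (0, 49.6079) (32.065, 43.2779)]  |A|=947.1082
7. ⊥bis P4·P6 via (24.28,45.64): [(44.2514, 67.0037) (21.3978, 75.2763) (0, 63.2859) (0, 54.9636) (28.7025, 43.9417) (32.065, 43.2779)]  |A|=870.2464
8. ⊥bis P4·P7 via (27.7,47.21): [(33.5067, 46.0847) (44.2514, 67.0037) (21.3978, 75.2763) (0, 63.2859) (0, 54.9636) (12.5421, 50.1474)]  |A|=832.8264
9. canonical 6-gon: [(33.5067, 46.0847) (44.2514, 67.0037) (21.3978, 75.2763) (0, 63.2859) (0, 54.9636) (12.5421, 50.1474)]
10. shoelace: 832.8264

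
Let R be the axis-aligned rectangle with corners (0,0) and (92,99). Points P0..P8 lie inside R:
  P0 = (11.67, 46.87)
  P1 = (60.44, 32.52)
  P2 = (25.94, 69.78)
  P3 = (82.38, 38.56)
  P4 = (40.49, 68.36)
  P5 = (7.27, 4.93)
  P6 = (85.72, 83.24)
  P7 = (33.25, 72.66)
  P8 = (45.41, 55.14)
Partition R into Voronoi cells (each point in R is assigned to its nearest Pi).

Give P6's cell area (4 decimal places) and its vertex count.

Area of P6's cell: 1133.7875 (5 vertices)

1. box [0,92]×[0,99]: [(0, 0) (92, 0) (92, 99) (0, 99)]
2. ⊥bis P6·P0 via (48.695,65.055): [(80.6471, 0) (92, 0) (92, 99) (32.0228, 99)]  |A|=3530.8439
3. ⊥bis P6·P1 via (73.08,57.88): [(45.4568, 71.648) (92, 48.4498) (92, 99) (32.0228, 99)]  |A|=1996.6309
4. ⊥bis P6·P2 via (55.83,76.51): [(58.3744, 65.2096) (92, 48.4498) (92, 99) (50.7662, 99)]  |A|=1546.5436
5. ⊥bis P6·P3 via (84.05,60.9): [(58.3744, 65.2096) (64.0162, 62.3976) (92, 60.3057) (92, 99) (50.7662, 99)]  |A|=1380.6575
6. ⊥bis P6·P4 via (63.105,75.8): [(67.6024, 62.1295) (92, 60.3057) (92, 99) (55.4725, 99)]  |A|=1145.4166
7. ⊥bis P6·P5 via (46.495,44.085): [(67.6024, 62.1295) (92, 60.3057) (92, 99) (55.4725, 99)]  |A|=1145.4166
8. ⊥bis P6·P7 via (59.485,77.95): [(67.6024, 62.1295) (92, 60.3057) (92, 99) (55.4725, 99)]  |A|=1145.4166
9. ⊥bis P6·P8 via (65.565,69.19): [(65.0245, 69.9653) (70.6454, 61.902) (92, 60.3057) (92, 99) (55.4725, 99)]  |A|=1133.7875
10. canonical 5-gon: [(65.0245, 69.9653) (70.6454, 61.902) (92, 60.3057) (92, 99) (55.4725, 99)]
11. shoelace: 1133.7875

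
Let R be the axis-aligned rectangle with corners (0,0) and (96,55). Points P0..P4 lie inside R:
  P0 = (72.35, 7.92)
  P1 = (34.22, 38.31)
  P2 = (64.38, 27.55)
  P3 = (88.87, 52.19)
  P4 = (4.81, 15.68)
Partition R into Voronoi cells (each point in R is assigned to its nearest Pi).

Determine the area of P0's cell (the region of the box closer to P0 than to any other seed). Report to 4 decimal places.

1. box [0,96]×[0,55]: [(0, 0) (96, 0) (96, 55) (0, 55)]
2. ⊥bis P0·P1 via (53.285,23.115): [(34.8621, 0) (96, 0) (96, 55) (78.6977, 55)]  |A|=2157.1061
3. ⊥bis P0·P2 via (68.365,17.735): [(39.7314, 6.1094) (34.8621, 0) (96, 0) (96, 28.9551)]  |A|=1001.3911
4. ⊥bis P0·P3 via (80.61,30.055): [(90.041, 26.5357) (39.7314, 6.1094) (34.8621, 0) (96, 0) (96, 24.312)]  |A|=987.5569
5. ⊥bis P0·P4 via (38.58,11.8): [(90.041, 26.5357) (39.7314, 6.1094) (37.6221, 3.463) (37.2242, 0) (96, 0) (96, 24.312)]  |A|=983.4669
6. canonical 6-gon: [(90.041, 26.5357) (39.7314, 6.1094) (37.6221, 3.463) (37.2242, 0) (96, 0) (96, 24.312)]
7. shoelace: 983.4669

Area of P0's cell: 983.4669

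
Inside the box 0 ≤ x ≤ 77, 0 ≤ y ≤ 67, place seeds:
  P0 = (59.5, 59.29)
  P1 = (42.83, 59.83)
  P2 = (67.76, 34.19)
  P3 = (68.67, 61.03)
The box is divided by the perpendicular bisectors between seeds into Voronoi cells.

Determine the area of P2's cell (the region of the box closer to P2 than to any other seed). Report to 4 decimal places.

Area of P2's cell: 2141.6751

1. box [0,77]×[0,67]: [(0, 0) (77, 0) (77, 67) (0, 67)]
2. ⊥bis P2·P0 via (63.63,46.74): [(0, 25.8004) (0, 0) (77, 0) (77, 51.1398)]  |A|=2962.1998
3. ⊥bis P2·P1 via (55.295,47.01): [(50.6109, 42.4556) (6.9462, 0) (77, 0) (77, 51.1398)]  |A|=2161.8566
4. ⊥bis P2·P3 via (68.215,47.61): [(66.455, 47.6697) (50.6109, 42.4556) (6.9462, 0) (77, 0) (77, 47.3121)]  |A|=2141.6751
5. canonical 5-gon: [(66.455, 47.6697) (50.6109, 42.4556) (6.9462, 0) (77, 0) (77, 47.3121)]
6. shoelace: 2141.6751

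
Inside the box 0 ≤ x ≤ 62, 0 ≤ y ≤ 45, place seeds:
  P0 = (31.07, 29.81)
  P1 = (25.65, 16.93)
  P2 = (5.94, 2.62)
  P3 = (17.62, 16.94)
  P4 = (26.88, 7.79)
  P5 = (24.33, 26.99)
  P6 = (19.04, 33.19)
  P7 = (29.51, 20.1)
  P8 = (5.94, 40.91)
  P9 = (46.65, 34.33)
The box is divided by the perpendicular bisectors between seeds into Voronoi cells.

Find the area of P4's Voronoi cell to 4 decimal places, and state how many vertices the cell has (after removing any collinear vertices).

Area of P4's cell: 452.3279 (7 vertices)

1. box [0,62]×[0,45]: [(0, 0) (62, 0) (62, 45) (0, 45)]
2. ⊥bis P4·P0 via (28.975,18.8): [(0, 24.3134) (0, 0) (62, 0) (62, 12.516)]  |A|=1141.7101
3. ⊥bis P4·P1 via (26.265,12.36): [(47.6766, 15.2414) (0, 8.8254) (0, 0) (62, 0) (62, 12.516)]  |A|=772.5031
4. ⊥bis P4·P2 via (16.41,5.205): [(47.6766, 15.2414) (15.0172, 10.8463) (17.6951, 0) (62, 0) (62, 12.516)]  |A|=610.2731
5. ⊥bis P4·P3 via (22.25,12.365): [(47.6766, 15.2414) (21.6285, 11.7361) (16.1631, 6.2049) (17.6951, 0) (62, 0) (62, 12.516)]  |A|=594.4203
6. ⊥bis P4·P5 via (25.605,17.39): [(47.6766, 15.2414) (21.6285, 11.7361) (16.1631, 6.2049) (17.6951, 0) (62, 0) (62, 12.516)]  |A|=594.4203
7. ⊥bis P4·P6 via (22.96,20.49): [(47.6766, 15.2414) (21.6285, 11.7361) (16.1631, 6.2049) (17.6951, 0) (62, 0) (62, 12.516)]  |A|=594.4203
8. ⊥bis P4·P7 via (28.195,13.945): [(32.0008, 13.1319) (21.6285, 11.7361) (16.1631, 6.2049) (17.6951, 0) (62, 0) (62, 6.7226)]  |A|=471.0534
9. ⊥bis P4·P8 via (16.41,24.35): [(32.0008, 13.1319) (21.6285, 11.7361) (16.1631, 6.2049) (17.6951, 0) (62, 0) (62, 6.7226)]  |A|=471.0534
10. ⊥bis P4·P9 via (36.765,21.06): [(53.6039, 8.5164) (32.0008, 13.1319) (21.6285, 11.7361) (16.1631, 6.2049) (17.6951, 0) (62, 0) (62, 2.2621)]  |A|=452.3279
11. canonical 7-gon: [(53.6039, 8.5164) (32.0008, 13.1319) (21.6285, 11.7361) (16.1631, 6.2049) (17.6951, 0) (62, 0) (62, 2.2621)]
12. shoelace: 452.3279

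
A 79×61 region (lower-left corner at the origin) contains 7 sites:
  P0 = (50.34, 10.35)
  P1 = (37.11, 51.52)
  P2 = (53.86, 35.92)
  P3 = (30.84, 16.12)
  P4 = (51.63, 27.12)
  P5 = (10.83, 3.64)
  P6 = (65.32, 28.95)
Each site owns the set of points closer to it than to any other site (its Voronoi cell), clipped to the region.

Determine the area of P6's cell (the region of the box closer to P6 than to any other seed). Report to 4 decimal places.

Area of P6's cell: 742.4295

1. box [0,79]×[0,61]: [(0, 0) (79, 0) (79, 61) (0, 61)]
2. ⊥bis P6·P0 via (57.83,19.65): [(79, 2.6002) (79, 61) (6.4875, 61)]  |A|=2117.3571
3. ⊥bis P6·P1 via (51.215,40.235): [(43.7914, 30.9563) (79, 2.6002) (79, 61) (67.8285, 61)]  |A|=1195.9042
4. ⊥bis P6·P2 via (59.59,32.435): [(53.792, 22.9021) (79, 2.6002) (79, 61) (76.9633, 61)]  |A|=774.8668
5. ⊥bis P6·P3 via (48.08,22.535): [(53.792, 22.9021) (79, 2.6002) (79, 61) (76.9633, 61)]  |A|=774.8668
6. ⊥bis P6·P4 via (58.475,28.035): [(58.1937, 30.1392) (59.8089, 18.0562) (79, 2.6002) (79, 61) (76.9633, 61)]  |A|=742.4295
7. ⊥bis P6·P5 via (38.075,16.295): [(58.1937, 30.1392) (59.8089, 18.0562) (79, 2.6002) (79, 61) (76.9633, 61)]  |A|=742.4295
8. canonical 5-gon: [(58.1937, 30.1392) (59.8089, 18.0562) (79, 2.6002) (79, 61) (76.9633, 61)]
9. shoelace: 742.4295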